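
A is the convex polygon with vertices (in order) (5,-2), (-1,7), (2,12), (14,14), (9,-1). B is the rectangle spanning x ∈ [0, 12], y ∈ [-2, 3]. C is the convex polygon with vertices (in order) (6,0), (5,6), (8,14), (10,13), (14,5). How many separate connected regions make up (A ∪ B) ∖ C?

(A ∪ B) ∖ C splits into 2 disjoint pieces (area 103.1667, area 10.65).

2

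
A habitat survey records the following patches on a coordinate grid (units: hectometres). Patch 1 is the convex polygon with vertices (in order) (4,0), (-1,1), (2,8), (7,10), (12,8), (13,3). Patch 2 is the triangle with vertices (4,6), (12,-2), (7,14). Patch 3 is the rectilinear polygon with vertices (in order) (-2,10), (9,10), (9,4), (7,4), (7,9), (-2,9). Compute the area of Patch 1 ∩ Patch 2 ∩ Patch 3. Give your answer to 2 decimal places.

11.90

The intersection is the polygon with vertices (8.429,9.429), (9,7.6), (9,4), (7,4), (7,9), (5.125,9), (5.235,9.294), (7,10).
By the shoelace formula its area is 11.90.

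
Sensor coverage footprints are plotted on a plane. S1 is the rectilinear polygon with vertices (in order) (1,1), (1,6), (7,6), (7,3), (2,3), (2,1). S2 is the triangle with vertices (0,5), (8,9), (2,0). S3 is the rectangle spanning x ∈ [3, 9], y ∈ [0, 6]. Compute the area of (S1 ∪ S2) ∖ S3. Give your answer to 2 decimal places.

|S1 ∪ S2| = 30.7.
|(S1 ∪ S2) ∩ S3| = 12.75.
|(S1 ∪ S2) ∖ S3| = 30.7 − 12.75 = 17.95.

17.95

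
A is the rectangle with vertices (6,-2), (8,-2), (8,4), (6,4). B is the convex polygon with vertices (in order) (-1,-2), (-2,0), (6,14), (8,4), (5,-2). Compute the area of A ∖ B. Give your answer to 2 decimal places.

8.00

|A| = 12, |A∩B| = 4.
|A ∖ B| = |A| − |A∩B| = 12 − 4 = 8.00.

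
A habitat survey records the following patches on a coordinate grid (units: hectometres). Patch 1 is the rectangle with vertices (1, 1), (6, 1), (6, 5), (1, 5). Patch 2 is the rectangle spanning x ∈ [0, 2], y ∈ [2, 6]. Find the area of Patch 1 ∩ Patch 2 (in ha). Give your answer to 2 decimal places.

|Patch 1∩Patch 2|: x∈[1,2], y∈[2,5] → 1·3 = 3.

3.00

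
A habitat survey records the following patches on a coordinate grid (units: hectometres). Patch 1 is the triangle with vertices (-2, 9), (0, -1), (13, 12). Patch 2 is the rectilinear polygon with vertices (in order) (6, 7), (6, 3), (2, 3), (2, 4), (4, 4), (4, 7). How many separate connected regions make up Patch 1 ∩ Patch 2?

Patch 1 ∩ Patch 2 is a single connected region.

1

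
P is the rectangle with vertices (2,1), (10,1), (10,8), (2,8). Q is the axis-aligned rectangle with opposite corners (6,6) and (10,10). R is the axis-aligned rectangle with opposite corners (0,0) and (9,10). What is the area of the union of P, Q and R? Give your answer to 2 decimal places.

By inclusion–exclusion:
Individual areas: |P| = 56, |Q| = 16, |R| = 90.
|P∩Q|: x∈[6,10], y∈[6,8] → 4·2 = 8.
|P∩R|: x∈[2,9], y∈[1,8] → 7·7 = 49.
|Q∩R|: x∈[6,9], y∈[6,10] → 3·4 = 12.
|P∩Q∩R| = 6.
|P ∪ Q ∪ R| = 162 − 69 + 6 = 99.00.

99.00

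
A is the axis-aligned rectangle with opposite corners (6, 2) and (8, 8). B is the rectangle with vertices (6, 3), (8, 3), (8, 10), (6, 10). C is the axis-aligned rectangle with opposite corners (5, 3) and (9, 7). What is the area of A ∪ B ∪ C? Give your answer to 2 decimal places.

24.00

By inclusion–exclusion:
Individual areas: |A| = 12, |B| = 14, |C| = 16.
|A∩B|: x∈[6,8], y∈[3,8] → 2·5 = 10.
|A∩C|: x∈[6,8], y∈[3,7] → 2·4 = 8.
|B∩C|: x∈[6,8], y∈[3,7] → 2·4 = 8.
|A∩B∩C| = 8.
|A ∪ B ∪ C| = 42 − 26 + 8 = 24.00.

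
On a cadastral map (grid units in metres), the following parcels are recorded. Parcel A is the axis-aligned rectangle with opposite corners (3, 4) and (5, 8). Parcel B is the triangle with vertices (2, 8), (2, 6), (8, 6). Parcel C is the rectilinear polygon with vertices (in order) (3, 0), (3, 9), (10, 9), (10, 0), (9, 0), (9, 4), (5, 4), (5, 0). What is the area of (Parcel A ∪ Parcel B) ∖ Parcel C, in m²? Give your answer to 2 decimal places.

|Parcel A ∪ Parcel B| = 11.3333.
|(Parcel A ∪ Parcel B) ∩ Parcel C| = 9.5.
|(Parcel A ∪ Parcel B) ∖ Parcel C| = 11.3333 − 9.5 = 1.83.

1.83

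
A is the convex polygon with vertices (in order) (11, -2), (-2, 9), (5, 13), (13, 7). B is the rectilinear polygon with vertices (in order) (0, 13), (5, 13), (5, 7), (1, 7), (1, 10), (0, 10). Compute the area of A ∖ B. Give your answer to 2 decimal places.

|A| = 106.5, |A∩B| = 19.8571.
|A ∖ B| = |A| − |A∩B| = 106.5 − 19.8571 = 86.64.

86.64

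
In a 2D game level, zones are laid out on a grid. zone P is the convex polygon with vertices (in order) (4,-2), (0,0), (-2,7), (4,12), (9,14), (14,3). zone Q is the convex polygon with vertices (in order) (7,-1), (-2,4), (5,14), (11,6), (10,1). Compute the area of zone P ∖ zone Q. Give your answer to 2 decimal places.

|zone P| = 156.5, |zone P∩zone Q| = 102.4179.
|zone P ∖ zone Q| = |zone P| − |zone P∩zone Q| = 156.5 − 102.4179 = 54.08.

54.08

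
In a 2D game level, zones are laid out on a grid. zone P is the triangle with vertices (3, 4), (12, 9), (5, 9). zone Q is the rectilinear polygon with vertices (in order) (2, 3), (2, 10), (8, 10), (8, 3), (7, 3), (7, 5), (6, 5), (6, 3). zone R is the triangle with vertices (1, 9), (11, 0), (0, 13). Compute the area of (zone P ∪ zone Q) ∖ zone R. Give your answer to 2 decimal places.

35.44

|zone P ∪ zone Q| = 44.4444.
|(zone P ∪ zone Q) ∩ zone R| = 9.0056.
|(zone P ∪ zone Q) ∖ zone R| = 44.4444 − 9.0056 = 35.44.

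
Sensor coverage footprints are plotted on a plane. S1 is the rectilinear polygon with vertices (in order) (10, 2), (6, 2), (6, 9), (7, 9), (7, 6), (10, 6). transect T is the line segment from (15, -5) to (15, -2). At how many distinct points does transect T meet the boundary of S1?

0

The segment lies entirely outside S1 and never meets its boundary.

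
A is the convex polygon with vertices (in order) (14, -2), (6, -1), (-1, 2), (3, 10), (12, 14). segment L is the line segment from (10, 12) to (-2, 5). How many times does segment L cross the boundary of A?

The segment meets the boundary at (1.529,7.059).

1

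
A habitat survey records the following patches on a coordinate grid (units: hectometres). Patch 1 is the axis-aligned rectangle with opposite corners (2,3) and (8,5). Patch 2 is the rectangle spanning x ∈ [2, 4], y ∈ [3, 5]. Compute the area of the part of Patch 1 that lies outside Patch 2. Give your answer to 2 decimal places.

8.00

|Patch 1∩Patch 2|: x∈[2,4], y∈[3,5] → 2·2 = 4.
|Patch 1| = 12.
|Patch 1 ∖ Patch 2| = |Patch 1| − |Patch 1∩Patch 2| = 12 − 4 = 8.00.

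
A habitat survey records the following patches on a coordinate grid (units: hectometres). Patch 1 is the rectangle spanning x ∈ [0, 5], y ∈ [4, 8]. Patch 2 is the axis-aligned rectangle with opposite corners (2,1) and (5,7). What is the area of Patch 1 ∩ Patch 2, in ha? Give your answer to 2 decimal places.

|Patch 1∩Patch 2|: x∈[2,5], y∈[4,7] → 3·3 = 9.

9.00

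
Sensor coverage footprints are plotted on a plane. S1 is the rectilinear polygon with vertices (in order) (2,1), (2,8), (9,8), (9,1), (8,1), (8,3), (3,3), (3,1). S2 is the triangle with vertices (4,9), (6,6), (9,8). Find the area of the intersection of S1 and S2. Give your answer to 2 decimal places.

4.33

The intersection is the polygon with vertices (9,8), (6,6), (4.667,8).
By the shoelace formula its area is 4.33.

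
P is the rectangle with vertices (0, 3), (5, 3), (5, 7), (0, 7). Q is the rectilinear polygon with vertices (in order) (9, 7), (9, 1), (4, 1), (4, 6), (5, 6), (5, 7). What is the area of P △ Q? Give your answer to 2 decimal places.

43.00

|P| = 20, |Q| = 29, |P∩Q| = 3.
|P △ Q| = |P| + |Q| − 2·|P∩Q| = 20 + 29 − 6 = 43.00.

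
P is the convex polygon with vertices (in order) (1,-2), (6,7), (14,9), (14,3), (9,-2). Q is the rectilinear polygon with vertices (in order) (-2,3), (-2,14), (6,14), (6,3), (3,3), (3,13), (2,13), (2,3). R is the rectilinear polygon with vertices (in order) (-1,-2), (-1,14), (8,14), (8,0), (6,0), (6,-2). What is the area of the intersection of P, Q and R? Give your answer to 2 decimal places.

The intersection is the polygon with vertices (6,3), (3.778,3), (6,7).
By the shoelace formula its area is 4.44.

4.44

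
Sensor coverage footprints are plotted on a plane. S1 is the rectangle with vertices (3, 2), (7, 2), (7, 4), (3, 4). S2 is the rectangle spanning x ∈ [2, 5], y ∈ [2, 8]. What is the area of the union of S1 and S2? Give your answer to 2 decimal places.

By inclusion–exclusion:
Individual areas: |S1| = 8, |S2| = 18.
|S1∩S2|: x∈[3,5], y∈[2,4] → 2·2 = 4.
|S1 ∪ S2| = 26 − 4 = 22.00.

22.00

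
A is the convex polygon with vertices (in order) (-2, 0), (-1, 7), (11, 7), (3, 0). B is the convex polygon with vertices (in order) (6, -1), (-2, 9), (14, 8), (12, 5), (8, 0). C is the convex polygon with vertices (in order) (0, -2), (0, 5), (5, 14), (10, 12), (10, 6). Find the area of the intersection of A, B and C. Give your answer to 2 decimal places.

31.53

The intersection is the polygon with vertices (8.333,4.667), (4.146,1.317), (0.492,5.885), (1.111,7), (10,7), (10,6.125).
By the shoelace formula its area is 31.53.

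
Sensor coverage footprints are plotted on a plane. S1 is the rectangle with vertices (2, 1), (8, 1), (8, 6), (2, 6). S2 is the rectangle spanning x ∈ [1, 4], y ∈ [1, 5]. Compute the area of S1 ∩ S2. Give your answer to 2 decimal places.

|S1∩S2|: x∈[2,4], y∈[1,5] → 2·4 = 8.

8.00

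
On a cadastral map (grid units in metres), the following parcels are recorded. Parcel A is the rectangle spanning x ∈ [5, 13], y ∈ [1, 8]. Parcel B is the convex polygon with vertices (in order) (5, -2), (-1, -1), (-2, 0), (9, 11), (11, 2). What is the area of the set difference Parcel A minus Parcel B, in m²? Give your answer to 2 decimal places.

19.25

|Parcel A| = 56, |Parcel A∩Parcel B| = 36.75.
|Parcel A ∖ Parcel B| = |Parcel A| − |Parcel A∩Parcel B| = 56 − 36.75 = 19.25.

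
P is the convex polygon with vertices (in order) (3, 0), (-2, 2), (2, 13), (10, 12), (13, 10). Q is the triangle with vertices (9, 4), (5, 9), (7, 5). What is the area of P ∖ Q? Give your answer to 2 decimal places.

|P| = 108, |P∩Q| = 2.5556.
|P ∖ Q| = |P| − |P∩Q| = 108 − 2.5556 = 105.44.

105.44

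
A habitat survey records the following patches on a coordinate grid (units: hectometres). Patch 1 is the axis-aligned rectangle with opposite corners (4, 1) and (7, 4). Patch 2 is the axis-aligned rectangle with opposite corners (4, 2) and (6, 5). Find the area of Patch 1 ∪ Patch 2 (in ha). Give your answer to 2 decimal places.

By inclusion–exclusion:
Individual areas: |Patch 1| = 9, |Patch 2| = 6.
|Patch 1∩Patch 2|: x∈[4,6], y∈[2,4] → 2·2 = 4.
|Patch 1 ∪ Patch 2| = 15 − 4 = 11.00.

11.00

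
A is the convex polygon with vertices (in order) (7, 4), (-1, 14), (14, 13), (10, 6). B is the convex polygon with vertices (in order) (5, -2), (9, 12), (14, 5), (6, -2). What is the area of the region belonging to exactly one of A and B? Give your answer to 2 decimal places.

|A| = 77.5, |B| = 52.5, |A∩B| = 16.764.
|A △ B| = |A| + |B| − 2·|A∩B| = 77.5 + 52.5 − 33.528 = 96.47.

96.47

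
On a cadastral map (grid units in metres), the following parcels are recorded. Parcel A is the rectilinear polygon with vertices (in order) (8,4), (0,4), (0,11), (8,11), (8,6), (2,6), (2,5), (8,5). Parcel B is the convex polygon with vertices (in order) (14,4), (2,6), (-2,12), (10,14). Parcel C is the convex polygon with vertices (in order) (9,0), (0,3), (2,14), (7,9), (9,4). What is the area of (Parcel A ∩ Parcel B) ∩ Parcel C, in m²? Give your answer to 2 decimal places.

|Parcel A ∩ Parcel B| = 37.
|(Parcel A ∩ Parcel B) ∩ Parcel C| = 28.50.

28.50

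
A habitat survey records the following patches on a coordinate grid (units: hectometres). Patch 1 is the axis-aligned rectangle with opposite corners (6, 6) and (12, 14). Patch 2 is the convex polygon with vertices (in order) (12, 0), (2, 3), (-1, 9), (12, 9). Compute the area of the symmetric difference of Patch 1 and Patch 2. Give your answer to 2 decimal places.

|Patch 1| = 48, |Patch 2| = 84, |Patch 1∩Patch 2| = 18.
|Patch 1 △ Patch 2| = |Patch 1| + |Patch 2| − 2·|Patch 1∩Patch 2| = 48 + 84 − 36 = 96.00.

96.00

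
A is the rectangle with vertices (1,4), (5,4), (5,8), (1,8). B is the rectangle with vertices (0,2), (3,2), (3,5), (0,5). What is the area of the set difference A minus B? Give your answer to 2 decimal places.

|A∩B|: x∈[1,3], y∈[4,5] → 2·1 = 2.
|A| = 16.
|A ∖ B| = |A| − |A∩B| = 16 − 2 = 14.00.

14.00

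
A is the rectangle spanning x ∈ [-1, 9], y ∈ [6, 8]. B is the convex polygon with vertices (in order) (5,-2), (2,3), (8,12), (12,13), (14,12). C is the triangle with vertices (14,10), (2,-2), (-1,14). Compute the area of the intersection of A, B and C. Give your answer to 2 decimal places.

8.67

The intersection is the polygon with vertices (9,6), (4,6), (5.333,8), (9,8).
By the shoelace formula its area is 8.67.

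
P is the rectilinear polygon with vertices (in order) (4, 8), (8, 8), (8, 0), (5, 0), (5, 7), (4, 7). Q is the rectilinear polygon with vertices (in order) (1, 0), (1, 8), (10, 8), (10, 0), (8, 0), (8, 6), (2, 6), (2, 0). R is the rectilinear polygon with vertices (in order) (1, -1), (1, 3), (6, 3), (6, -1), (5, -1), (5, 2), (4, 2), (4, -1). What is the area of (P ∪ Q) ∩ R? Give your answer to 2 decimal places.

|P ∪ Q| = 54.
|(P ∪ Q) ∩ R| = 6.00.

6.00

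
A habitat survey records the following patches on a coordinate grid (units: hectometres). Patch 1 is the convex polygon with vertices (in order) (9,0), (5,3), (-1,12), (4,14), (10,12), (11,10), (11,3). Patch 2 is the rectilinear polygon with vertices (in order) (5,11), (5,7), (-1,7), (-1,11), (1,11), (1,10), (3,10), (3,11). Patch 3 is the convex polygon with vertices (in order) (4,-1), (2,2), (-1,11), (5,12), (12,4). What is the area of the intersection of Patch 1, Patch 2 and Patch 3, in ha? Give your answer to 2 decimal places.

The intersection is the polygon with vertices (1,11), (1,10), (3,10), (3,11), (5,11), (5,7), (2.333,7), (-0.333,11).
By the shoelace formula its area is 14.00.

14.00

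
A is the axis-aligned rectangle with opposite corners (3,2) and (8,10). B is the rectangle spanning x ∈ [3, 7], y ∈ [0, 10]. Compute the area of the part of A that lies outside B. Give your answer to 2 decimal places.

|A∩B|: x∈[3,7], y∈[2,10] → 4·8 = 32.
|A| = 40.
|A ∖ B| = |A| − |A∩B| = 40 − 32 = 8.00.

8.00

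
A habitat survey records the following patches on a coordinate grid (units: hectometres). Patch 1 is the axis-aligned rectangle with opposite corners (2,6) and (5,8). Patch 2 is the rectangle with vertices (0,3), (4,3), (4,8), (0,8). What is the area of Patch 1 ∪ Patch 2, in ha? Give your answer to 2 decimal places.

22.00

By inclusion–exclusion:
Individual areas: |Patch 1| = 6, |Patch 2| = 20.
|Patch 1∩Patch 2|: x∈[2,4], y∈[6,8] → 2·2 = 4.
|Patch 1 ∪ Patch 2| = 26 − 4 = 22.00.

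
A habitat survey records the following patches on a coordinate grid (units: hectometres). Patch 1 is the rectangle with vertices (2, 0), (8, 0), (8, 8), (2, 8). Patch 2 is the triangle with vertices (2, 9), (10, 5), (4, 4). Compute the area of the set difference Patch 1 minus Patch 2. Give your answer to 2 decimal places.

34.13

|Patch 1| = 48, |Patch 1∩Patch 2| = 13.8667.
|Patch 1 ∖ Patch 2| = |Patch 1| − |Patch 1∩Patch 2| = 48 − 13.8667 = 34.13.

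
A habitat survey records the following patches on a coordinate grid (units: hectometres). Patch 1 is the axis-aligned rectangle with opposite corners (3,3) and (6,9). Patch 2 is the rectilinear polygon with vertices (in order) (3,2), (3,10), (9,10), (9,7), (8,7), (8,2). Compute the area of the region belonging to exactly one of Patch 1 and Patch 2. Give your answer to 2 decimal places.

|Patch 1| = 18, |Patch 2| = 43, |Patch 1∩Patch 2| = 18.
|Patch 1 △ Patch 2| = |Patch 1| + |Patch 2| − 2·|Patch 1∩Patch 2| = 18 + 43 − 36 = 25.00.

25.00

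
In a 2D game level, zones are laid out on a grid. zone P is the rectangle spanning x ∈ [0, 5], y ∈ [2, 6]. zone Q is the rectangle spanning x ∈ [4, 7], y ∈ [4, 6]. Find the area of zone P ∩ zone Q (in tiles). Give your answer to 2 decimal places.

|zone P∩zone Q|: x∈[4,5], y∈[4,6] → 1·2 = 2.

2.00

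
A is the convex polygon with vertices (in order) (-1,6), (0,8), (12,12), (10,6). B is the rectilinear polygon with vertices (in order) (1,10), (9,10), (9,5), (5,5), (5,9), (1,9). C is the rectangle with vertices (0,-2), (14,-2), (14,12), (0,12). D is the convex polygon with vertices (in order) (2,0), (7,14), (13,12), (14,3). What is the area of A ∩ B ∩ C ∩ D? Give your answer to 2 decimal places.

The intersection is the polygon with vertices (9,6), (5,6), (5,8.4), (5.513,9.838), (6,10), (9,10).
By the shoelace formula its area is 15.51.

15.51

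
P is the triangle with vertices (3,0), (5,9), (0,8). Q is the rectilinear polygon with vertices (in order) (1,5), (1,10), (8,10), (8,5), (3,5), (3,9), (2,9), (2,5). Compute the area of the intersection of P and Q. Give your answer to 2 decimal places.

9.10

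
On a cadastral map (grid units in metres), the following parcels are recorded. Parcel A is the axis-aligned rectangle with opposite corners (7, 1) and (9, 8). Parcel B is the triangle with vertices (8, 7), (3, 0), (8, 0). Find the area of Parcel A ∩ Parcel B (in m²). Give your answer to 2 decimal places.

5.30

The intersection is the polygon with vertices (7,1), (7,5.6), (8,7), (8,1).
By the shoelace formula its area is 5.30.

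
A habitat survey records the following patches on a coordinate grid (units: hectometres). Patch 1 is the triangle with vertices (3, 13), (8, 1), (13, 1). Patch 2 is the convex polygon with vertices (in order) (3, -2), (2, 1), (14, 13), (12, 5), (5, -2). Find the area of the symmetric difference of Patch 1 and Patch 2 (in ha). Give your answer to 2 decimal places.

|Patch 1| = 30, |Patch 2| = 60, |Patch 1∩Patch 2| = 13.4759.
|Patch 1 △ Patch 2| = |Patch 1| + |Patch 2| − 2·|Patch 1∩Patch 2| = 30 + 60 − 26.9519 = 63.05.

63.05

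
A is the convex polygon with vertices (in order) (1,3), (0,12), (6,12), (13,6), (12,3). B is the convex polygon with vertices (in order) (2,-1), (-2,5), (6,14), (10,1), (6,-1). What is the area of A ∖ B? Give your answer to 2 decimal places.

31.63

|A| = 90, |A∩B| = 58.366.
|A ∖ B| = |A| − |A∩B| = 90 − 58.366 = 31.63.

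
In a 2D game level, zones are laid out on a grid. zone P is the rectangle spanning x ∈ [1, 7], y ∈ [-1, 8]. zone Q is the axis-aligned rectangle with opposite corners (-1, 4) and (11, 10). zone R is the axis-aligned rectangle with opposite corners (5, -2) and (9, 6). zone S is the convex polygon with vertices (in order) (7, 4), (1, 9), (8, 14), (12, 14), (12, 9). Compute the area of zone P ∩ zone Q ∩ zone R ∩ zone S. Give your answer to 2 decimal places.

2.33

The intersection is the polygon with vertices (5,6), (7,6), (7,4), (5,5.667).
By the shoelace formula its area is 2.33.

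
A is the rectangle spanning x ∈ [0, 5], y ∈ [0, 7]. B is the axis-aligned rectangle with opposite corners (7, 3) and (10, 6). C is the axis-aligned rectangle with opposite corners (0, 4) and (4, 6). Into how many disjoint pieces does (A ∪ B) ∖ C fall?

2

(A ∪ B) ∖ C splits into 2 disjoint pieces (area 27, area 9).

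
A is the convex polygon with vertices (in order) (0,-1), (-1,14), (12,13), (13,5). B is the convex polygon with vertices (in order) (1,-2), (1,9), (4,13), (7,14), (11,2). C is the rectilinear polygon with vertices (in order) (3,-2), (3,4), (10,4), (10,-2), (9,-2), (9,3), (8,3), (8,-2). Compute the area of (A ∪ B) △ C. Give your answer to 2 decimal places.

157.40

|A ∪ B| = 169.5955.
|(A ∪ B) ∩ C| = 24.6.
|(A ∪ B) △ C| = 169.5955 + 37 − 49.2 = 157.40.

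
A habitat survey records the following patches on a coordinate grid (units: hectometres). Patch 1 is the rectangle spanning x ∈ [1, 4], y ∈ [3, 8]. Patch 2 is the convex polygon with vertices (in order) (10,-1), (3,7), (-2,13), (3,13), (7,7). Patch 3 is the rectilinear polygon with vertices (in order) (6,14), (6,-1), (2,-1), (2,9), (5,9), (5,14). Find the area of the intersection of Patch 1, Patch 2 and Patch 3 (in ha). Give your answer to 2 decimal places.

1.99

The intersection is the polygon with vertices (4,5.857), (3,7), (2.167,8), (4,8).
By the shoelace formula its area is 1.99.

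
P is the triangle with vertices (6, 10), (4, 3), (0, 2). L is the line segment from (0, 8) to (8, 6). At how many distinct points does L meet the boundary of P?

2

The segment meets the boundary at (5.067,6.733), (3.789,7.053).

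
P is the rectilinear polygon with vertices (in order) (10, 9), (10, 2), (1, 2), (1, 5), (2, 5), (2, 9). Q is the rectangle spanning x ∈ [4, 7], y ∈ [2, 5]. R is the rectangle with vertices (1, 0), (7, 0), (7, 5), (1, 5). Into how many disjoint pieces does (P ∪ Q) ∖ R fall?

1

(P ∪ Q) ∖ R is a single connected region.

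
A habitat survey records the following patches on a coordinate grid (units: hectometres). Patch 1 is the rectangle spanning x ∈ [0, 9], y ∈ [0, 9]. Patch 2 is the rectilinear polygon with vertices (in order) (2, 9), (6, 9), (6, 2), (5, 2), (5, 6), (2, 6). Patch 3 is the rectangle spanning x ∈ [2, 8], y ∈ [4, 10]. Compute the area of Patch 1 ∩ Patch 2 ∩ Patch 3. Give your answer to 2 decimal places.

14.00

The intersection is the polygon with vertices (6,4), (5,4), (5,6), (2,6), (2,9), (6,9).
By the shoelace formula its area is 14.00.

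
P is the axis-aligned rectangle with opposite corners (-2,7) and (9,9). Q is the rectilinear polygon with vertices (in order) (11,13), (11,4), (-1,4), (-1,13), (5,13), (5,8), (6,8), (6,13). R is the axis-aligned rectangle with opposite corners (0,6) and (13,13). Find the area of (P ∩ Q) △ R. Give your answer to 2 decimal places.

|P ∩ Q| = 19.
|(P ∩ Q) ∩ R| = 17.
|(P ∩ Q) △ R| = 19 + 91 − 34 = 76.00.

76.00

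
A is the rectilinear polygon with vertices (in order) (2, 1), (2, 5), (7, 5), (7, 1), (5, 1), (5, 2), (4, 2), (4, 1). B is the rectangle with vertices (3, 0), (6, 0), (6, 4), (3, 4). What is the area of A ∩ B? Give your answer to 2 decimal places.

8.00

The intersection is the polygon with vertices (5,1), (5,2), (4,2), (4,1), (3,1), (3,4), (6,4), (6,1).
By the shoelace formula its area is 8.00.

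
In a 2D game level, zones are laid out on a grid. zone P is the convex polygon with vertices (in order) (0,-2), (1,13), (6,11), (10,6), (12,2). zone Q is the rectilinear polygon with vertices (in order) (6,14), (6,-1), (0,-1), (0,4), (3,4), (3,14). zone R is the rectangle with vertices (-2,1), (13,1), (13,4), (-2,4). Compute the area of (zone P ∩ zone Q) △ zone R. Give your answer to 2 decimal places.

|zone P ∩ zone Q| = 50.1333.
|(zone P ∩ zone Q) ∩ zone R| = 17.1.
|(zone P ∩ zone Q) △ zone R| = 50.1333 + 45 − 34.2 = 60.93.

60.93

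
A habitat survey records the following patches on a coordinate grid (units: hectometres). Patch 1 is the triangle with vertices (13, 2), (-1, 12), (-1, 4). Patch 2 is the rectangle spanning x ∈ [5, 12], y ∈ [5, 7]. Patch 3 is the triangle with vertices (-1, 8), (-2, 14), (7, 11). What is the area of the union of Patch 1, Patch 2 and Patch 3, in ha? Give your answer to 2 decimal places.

83.36

By inclusion–exclusion:
Individual areas: |Patch 1| = 56, |Patch 2| = 14, |Patch 3| = 25.5.
|Patch 1∩Patch 2| = 4.8.
|Patch 1∩Patch 3| = 7.3443.
|Patch 2∩Patch 3| = 0.
|Patch 1∩Patch 2∩Patch 3| = 0.
|Patch 1 ∪ Patch 2 ∪ Patch 3| = 95.5 − 12.1443 + 0 = 83.36.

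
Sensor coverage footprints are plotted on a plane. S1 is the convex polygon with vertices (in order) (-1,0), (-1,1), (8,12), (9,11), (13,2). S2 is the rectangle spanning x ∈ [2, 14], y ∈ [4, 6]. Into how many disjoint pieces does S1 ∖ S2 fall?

S1 ∖ S2 splits into 2 disjoint pieces (area 37.6111, area 25.7828).

2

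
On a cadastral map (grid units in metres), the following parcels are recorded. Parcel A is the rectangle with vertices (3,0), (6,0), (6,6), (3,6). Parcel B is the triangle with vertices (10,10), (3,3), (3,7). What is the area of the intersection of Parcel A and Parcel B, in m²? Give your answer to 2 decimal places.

4.50

The intersection is the polygon with vertices (6,6), (3,3), (3,6).
By the shoelace formula its area is 4.50.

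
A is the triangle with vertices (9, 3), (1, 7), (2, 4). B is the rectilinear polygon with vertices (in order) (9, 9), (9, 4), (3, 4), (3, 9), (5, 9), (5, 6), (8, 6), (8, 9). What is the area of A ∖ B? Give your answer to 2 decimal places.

6.00

|A| = 10, |A∩B| = 4.
|A ∖ B| = |A| − |A∩B| = 10 − 4 = 6.00.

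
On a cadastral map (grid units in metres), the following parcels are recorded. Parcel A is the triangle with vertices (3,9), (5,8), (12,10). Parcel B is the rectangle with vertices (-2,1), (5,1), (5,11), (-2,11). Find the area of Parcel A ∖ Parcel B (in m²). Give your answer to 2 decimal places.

|Parcel A| = 5.5, |Parcel A∩Parcel B| = 1.2222.
|Parcel A ∖ Parcel B| = |Parcel A| − |Parcel A∩Parcel B| = 5.5 − 1.2222 = 4.28.

4.28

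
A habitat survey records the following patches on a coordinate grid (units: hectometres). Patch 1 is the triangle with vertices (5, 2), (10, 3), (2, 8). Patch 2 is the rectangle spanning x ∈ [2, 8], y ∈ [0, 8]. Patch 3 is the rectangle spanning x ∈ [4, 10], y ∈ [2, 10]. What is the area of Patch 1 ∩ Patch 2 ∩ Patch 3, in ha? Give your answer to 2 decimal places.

12.10

The intersection is the polygon with vertices (4,4), (4,6.75), (8,4.25), (8,2.6), (5,2).
By the shoelace formula its area is 12.10.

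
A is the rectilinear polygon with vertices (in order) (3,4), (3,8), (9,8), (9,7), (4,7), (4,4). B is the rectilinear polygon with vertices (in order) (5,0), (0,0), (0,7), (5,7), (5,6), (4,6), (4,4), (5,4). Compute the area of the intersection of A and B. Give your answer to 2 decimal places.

3.00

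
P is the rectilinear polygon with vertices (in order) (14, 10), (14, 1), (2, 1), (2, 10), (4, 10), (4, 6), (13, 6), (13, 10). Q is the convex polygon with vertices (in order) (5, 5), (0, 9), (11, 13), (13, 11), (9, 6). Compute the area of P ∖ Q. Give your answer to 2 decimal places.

62.70

|P| = 72, |P∩Q| = 9.2977.
|P ∖ Q| = |P| − |P∩Q| = 72 − 9.2977 = 62.70.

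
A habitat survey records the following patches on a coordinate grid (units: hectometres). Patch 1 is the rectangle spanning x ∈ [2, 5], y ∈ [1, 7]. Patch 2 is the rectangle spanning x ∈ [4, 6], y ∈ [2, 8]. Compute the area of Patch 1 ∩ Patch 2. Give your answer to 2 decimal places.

|Patch 1∩Patch 2|: x∈[4,5], y∈[2,7] → 1·5 = 5.

5.00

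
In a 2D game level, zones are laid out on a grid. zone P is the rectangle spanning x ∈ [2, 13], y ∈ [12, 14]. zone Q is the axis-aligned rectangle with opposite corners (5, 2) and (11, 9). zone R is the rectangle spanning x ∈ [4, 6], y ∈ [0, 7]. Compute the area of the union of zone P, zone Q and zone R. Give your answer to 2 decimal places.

73.00

By inclusion–exclusion:
Individual areas: |zone P| = 22, |zone Q| = 42, |zone R| = 14.
|zone P∩zone Q| = 0 (no overlap).
|zone P∩zone R| = 0 (no overlap).
|zone Q∩zone R|: x∈[5,6], y∈[2,7] → 1·5 = 5.
|zone P∩zone Q∩zone R| = 0.
|zone P ∪ zone Q ∪ zone R| = 78 − 5 + 0 = 73.00.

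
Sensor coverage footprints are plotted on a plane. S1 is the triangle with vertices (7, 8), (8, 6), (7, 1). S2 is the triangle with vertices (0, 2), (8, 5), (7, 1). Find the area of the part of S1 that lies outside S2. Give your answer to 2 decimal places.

|S1| = 3.5, |S1∩S2| = 1.4206.
|S1 ∖ S2| = |S1| − |S1∩S2| = 3.5 − 1.4206 = 2.08.

2.08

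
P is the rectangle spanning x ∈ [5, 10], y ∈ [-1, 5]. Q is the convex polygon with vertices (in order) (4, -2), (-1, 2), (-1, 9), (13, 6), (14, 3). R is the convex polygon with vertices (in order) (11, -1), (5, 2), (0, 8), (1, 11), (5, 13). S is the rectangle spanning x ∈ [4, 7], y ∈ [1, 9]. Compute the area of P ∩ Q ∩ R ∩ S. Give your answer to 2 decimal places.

The intersection is the polygon with vertices (7,5), (7,1), (5,2), (5,5).
By the shoelace formula its area is 7.00.

7.00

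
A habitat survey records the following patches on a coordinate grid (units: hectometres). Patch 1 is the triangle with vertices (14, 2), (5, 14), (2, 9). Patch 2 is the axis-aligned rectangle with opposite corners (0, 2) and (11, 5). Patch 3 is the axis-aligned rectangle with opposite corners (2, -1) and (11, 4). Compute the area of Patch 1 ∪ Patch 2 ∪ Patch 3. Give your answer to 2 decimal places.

By inclusion–exclusion:
Individual areas: |Patch 1| = 40.5, |Patch 2| = 33, |Patch 3| = 45.
|Patch 1∩Patch 2| = 1.3393.
|Patch 1∩Patch 3| = 0.0536.
|Patch 2∩Patch 3|: x∈[2,11], y∈[2,4] → 9·2 = 18.
|Patch 1∩Patch 2∩Patch 3| = 0.0536.
|Patch 1 ∪ Patch 2 ∪ Patch 3| = 118.5 − 19.3929 + 0.0536 = 99.16.

99.16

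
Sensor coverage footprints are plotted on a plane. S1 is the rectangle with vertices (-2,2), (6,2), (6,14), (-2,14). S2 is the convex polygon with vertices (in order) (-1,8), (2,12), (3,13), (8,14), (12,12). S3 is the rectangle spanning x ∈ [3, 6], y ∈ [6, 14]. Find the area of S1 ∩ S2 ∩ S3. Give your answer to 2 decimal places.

10.82

The intersection is the polygon with vertices (3,9.231), (3,13), (6,13.6), (6,10.154).
By the shoelace formula its area is 10.82.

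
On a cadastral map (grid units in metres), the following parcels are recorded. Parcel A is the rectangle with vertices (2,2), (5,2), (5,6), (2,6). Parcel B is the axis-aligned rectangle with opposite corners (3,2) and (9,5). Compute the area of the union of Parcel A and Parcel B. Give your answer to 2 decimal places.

24.00

By inclusion–exclusion:
Individual areas: |Parcel A| = 12, |Parcel B| = 18.
|Parcel A∩Parcel B|: x∈[3,5], y∈[2,5] → 2·3 = 6.
|Parcel A ∪ Parcel B| = 30 − 6 = 24.00.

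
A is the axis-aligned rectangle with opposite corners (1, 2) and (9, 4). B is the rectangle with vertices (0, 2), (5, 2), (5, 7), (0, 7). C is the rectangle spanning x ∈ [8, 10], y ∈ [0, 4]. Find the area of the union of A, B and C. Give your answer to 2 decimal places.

By inclusion–exclusion:
Individual areas: |A| = 16, |B| = 25, |C| = 8.
|A∩B|: x∈[1,5], y∈[2,4] → 4·2 = 8.
|A∩C|: x∈[8,9], y∈[2,4] → 1·2 = 2.
|B∩C| = 0 (no overlap).
|A∩B∩C| = 0.
|A ∪ B ∪ C| = 49 − 10 + 0 = 39.00.

39.00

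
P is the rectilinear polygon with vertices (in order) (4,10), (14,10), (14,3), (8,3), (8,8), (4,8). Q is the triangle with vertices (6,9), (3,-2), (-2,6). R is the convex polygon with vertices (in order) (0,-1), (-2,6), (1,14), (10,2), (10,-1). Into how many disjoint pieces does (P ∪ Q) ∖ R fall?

2

(P ∪ Q) ∖ R splits into 2 disjoint pieces (area 47.4836, area 0.4489).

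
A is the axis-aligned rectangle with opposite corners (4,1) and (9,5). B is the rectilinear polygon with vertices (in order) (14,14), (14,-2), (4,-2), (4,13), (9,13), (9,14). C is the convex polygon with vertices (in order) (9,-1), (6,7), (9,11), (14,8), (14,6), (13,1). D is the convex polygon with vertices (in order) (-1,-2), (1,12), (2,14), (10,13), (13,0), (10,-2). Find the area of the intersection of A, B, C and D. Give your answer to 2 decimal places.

The intersection is the polygon with vertices (8.25,1), (6.75,5), (9,5), (9,1).
By the shoelace formula its area is 6.00.

6.00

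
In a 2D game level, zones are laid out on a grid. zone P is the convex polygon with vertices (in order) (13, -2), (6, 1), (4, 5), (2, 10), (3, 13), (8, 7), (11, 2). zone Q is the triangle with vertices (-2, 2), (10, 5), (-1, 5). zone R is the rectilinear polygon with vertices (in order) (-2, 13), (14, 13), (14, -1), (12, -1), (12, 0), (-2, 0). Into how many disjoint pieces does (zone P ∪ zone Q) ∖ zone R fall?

(zone P ∪ zone Q) ∖ zone R is a single connected region.

1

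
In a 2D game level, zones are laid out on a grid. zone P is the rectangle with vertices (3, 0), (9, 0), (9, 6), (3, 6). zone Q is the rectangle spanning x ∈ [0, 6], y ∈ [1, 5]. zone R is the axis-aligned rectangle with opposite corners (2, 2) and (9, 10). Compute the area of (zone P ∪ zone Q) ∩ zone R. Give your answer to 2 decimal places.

27.00

The region (zone P ∪ zone Q) ∩ zone R is the polygon with vertices (9,6), (9,2), (2,2), (2,5), (3,5), (3,6).
By the shoelace formula its area is 27.00.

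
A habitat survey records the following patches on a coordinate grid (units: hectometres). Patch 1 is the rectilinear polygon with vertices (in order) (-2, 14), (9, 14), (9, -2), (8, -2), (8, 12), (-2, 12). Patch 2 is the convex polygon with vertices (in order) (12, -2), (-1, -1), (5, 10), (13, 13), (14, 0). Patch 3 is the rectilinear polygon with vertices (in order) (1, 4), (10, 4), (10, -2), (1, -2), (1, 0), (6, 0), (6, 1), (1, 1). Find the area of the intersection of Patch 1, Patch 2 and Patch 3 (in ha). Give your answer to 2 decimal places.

5.73

The intersection is the polygon with vertices (8,-1.692), (8,4), (9,4), (9,-1.769).
By the shoelace formula its area is 5.73.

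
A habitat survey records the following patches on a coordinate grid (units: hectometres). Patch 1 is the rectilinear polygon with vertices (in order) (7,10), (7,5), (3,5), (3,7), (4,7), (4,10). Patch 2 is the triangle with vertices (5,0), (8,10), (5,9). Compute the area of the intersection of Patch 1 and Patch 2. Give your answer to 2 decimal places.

The intersection is the polygon with vertices (7,6.667), (6.5,5), (5,5), (5,9), (7,9.667).
By the shoelace formula its area is 8.25.

8.25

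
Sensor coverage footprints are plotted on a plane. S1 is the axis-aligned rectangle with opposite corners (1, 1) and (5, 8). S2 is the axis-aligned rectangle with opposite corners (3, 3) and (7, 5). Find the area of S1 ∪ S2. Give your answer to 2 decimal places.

By inclusion–exclusion:
Individual areas: |S1| = 28, |S2| = 8.
|S1∩S2|: x∈[3,5], y∈[3,5] → 2·2 = 4.
|S1 ∪ S2| = 36 − 4 = 32.00.

32.00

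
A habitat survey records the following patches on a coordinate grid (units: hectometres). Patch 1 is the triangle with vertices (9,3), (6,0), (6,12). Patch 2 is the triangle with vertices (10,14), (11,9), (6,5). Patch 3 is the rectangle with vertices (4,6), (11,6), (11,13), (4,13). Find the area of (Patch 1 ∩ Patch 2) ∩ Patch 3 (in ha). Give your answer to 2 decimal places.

The region (Patch 1 ∩ Patch 2) ∩ Patch 3 is the polygon with vertices (7.25,6), (6.444,6), (7.333,8), (7.842,6.474).
By the shoelace formula its area is 1.38.

1.38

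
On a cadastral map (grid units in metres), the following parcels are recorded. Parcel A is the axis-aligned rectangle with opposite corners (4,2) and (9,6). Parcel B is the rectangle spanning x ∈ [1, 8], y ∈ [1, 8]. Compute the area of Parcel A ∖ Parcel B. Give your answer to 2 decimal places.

|Parcel A∩Parcel B|: x∈[4,8], y∈[2,6] → 4·4 = 16.
|Parcel A| = 20.
|Parcel A ∖ Parcel B| = |Parcel A| − |Parcel A∩Parcel B| = 20 − 16 = 4.00.

4.00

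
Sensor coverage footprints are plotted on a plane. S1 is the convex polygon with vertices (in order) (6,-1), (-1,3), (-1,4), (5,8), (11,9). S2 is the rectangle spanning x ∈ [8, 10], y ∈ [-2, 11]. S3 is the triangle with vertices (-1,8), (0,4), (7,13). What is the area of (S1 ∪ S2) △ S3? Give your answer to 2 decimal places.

96.35

|S1 ∪ S2| = 78.6667.
|(S1 ∪ S2) ∩ S3| = 0.4066.
|(S1 ∪ S2) △ S3| = 78.6667 + 18.5 − 0.8132 = 96.35.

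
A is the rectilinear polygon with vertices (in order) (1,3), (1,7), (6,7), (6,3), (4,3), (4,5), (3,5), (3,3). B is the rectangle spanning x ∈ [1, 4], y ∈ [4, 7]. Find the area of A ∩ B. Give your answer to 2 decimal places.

8.00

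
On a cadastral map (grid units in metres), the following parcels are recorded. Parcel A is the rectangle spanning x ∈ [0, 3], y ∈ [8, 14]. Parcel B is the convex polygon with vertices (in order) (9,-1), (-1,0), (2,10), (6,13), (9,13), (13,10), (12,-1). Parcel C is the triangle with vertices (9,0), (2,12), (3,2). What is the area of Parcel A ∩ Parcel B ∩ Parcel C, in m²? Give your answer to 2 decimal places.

The intersection is the polygon with vertices (2.4,8), (2.186,10.139), (2.812,10.609), (3,10.286), (3,8).
By the shoelace formula its area is 1.72.

1.72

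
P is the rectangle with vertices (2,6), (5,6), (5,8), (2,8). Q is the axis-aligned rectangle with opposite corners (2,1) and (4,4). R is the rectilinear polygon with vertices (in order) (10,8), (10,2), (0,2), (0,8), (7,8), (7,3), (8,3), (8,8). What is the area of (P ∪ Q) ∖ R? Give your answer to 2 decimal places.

2.00

|P ∪ Q| = 12.
|(P ∪ Q) ∩ R| = 10.
|(P ∪ Q) ∖ R| = 12 − 10 = 2.00.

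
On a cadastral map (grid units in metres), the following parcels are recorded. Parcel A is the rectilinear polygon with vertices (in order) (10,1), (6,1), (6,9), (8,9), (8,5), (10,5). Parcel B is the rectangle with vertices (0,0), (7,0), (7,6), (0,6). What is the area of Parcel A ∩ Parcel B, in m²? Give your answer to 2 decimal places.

The intersection is the polygon with vertices (6,1), (6,6), (7,6), (7,1).
By the shoelace formula its area is 5.00.

5.00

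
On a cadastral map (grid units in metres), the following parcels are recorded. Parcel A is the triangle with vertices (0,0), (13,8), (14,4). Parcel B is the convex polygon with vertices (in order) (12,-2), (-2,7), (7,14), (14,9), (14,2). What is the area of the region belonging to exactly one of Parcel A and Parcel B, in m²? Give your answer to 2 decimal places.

|Parcel A| = 30, |Parcel B| = 140, |Parcel A∩Parcel B| = 25.3933.
|Parcel A △ Parcel B| = |Parcel A| + |Parcel B| − 2·|Parcel A∩Parcel B| = 30 + 140 − 50.7865 = 119.21.

119.21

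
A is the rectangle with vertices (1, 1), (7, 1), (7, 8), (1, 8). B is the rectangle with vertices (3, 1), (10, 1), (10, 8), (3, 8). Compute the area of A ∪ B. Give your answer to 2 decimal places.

63.00

By inclusion–exclusion:
Individual areas: |A| = 42, |B| = 49.
|A∩B|: x∈[3,7], y∈[1,8] → 4·7 = 28.
|A ∪ B| = 91 − 28 = 63.00.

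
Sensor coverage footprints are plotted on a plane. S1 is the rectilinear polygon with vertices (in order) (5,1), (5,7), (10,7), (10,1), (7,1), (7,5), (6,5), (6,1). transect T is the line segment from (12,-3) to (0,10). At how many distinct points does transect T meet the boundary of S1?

4

The segment meets the boundary at (5,4.583), (6,3.5), (7,2.417), (8.308,1).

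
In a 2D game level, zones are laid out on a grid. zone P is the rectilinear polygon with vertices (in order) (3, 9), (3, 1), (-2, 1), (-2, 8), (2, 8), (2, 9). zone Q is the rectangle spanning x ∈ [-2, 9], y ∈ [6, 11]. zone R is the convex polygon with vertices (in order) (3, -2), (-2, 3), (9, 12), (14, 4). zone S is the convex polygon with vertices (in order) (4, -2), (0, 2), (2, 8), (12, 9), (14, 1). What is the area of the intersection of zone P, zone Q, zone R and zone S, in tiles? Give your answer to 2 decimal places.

The intersection is the polygon with vertices (3,7.091), (3,6), (1.667,6).
By the shoelace formula its area is 0.73.

0.73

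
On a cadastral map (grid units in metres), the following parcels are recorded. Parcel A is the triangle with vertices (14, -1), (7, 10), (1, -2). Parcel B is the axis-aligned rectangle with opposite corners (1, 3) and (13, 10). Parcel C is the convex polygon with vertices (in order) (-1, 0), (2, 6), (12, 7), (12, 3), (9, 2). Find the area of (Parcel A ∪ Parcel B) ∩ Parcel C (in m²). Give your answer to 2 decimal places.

48.21

|Parcel A ∪ Parcel B| = 131.1591.
|(Parcel A ∪ Parcel B) ∩ Parcel C| = 48.21.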